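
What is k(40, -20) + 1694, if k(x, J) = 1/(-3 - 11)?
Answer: 23715/14 ≈ 1693.9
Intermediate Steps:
k(x, J) = -1/14 (k(x, J) = 1/(-14) = -1/14)
k(40, -20) + 1694 = -1/14 + 1694 = 23715/14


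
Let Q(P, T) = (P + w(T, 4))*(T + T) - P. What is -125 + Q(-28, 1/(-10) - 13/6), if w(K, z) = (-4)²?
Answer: -213/5 ≈ -42.600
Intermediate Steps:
w(K, z) = 16
Q(P, T) = -P + 2*T*(16 + P) (Q(P, T) = (P + 16)*(T + T) - P = (16 + P)*(2*T) - P = 2*T*(16 + P) - P = -P + 2*T*(16 + P))
-125 + Q(-28, 1/(-10) - 13/6) = -125 + (-1*(-28) + 32*(1/(-10) - 13/6) + 2*(-28)*(1/(-10) - 13/6)) = -125 + (28 + 32*(1*(-⅒) - 13*⅙) + 2*(-28)*(1*(-⅒) - 13*⅙)) = -125 + (28 + 32*(-⅒ - 13/6) + 2*(-28)*(-⅒ - 13/6)) = -125 + (28 + 32*(-34/15) + 2*(-28)*(-34/15)) = -125 + (28 - 1088/15 + 1904/15) = -125 + 412/5 = -213/5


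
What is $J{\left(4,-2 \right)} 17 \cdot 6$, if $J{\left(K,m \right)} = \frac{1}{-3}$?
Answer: $-34$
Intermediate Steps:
$J{\left(K,m \right)} = - \frac{1}{3}$
$J{\left(4,-2 \right)} 17 \cdot 6 = \left(- \frac{1}{3}\right) 17 \cdot 6 = \left(- \frac{17}{3}\right) 6 = -34$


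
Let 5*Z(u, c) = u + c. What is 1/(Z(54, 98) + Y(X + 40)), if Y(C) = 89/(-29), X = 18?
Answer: 145/3963 ≈ 0.036588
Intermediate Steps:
Y(C) = -89/29 (Y(C) = 89*(-1/29) = -89/29)
Z(u, c) = c/5 + u/5 (Z(u, c) = (u + c)/5 = (c + u)/5 = c/5 + u/5)
1/(Z(54, 98) + Y(X + 40)) = 1/(((1/5)*98 + (1/5)*54) - 89/29) = 1/((98/5 + 54/5) - 89/29) = 1/(152/5 - 89/29) = 1/(3963/145) = 145/3963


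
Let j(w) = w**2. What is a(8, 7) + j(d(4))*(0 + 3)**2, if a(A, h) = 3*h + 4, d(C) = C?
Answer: 169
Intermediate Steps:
a(A, h) = 4 + 3*h
a(8, 7) + j(d(4))*(0 + 3)**2 = (4 + 3*7) + 4**2*(0 + 3)**2 = (4 + 21) + 16*3**2 = 25 + 16*9 = 25 + 144 = 169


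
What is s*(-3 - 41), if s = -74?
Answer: 3256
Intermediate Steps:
s*(-3 - 41) = -74*(-3 - 41) = -74*(-44) = 3256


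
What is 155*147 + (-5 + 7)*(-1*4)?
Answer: 22777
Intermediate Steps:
155*147 + (-5 + 7)*(-1*4) = 22785 + 2*(-4) = 22785 - 8 = 22777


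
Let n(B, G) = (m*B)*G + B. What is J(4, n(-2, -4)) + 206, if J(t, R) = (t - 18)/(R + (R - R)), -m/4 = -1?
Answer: 3083/15 ≈ 205.53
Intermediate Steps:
m = 4 (m = -4*(-1) = 4)
n(B, G) = B + 4*B*G (n(B, G) = (4*B)*G + B = 4*B*G + B = B + 4*B*G)
J(t, R) = (-18 + t)/R (J(t, R) = (-18 + t)/(R + 0) = (-18 + t)/R)
J(4, n(-2, -4)) + 206 = (-18 + 4)/((-2*(1 + 4*(-4)))) + 206 = -14/(-2*(1 - 16)) + 206 = -14/(-2*(-15)) + 206 = -14/30 + 206 = (1/30)*(-14) + 206 = -7/15 + 206 = 3083/15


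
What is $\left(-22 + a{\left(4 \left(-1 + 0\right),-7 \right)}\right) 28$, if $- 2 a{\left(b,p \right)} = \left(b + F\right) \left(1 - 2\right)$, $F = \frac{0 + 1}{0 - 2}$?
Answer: $-679$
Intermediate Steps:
$F = - \frac{1}{2}$ ($F = 1 \frac{1}{-2} = 1 \left(- \frac{1}{2}\right) = - \frac{1}{2} \approx -0.5$)
$a{\left(b,p \right)} = - \frac{1}{4} + \frac{b}{2}$ ($a{\left(b,p \right)} = - \frac{\left(b - \frac{1}{2}\right) \left(1 - 2\right)}{2} = - \frac{\left(- \frac{1}{2} + b\right) \left(-1\right)}{2} = - \frac{\frac{1}{2} - b}{2} = - \frac{1}{4} + \frac{b}{2}$)
$\left(-22 + a{\left(4 \left(-1 + 0\right),-7 \right)}\right) 28 = \left(-22 + \left(- \frac{1}{4} + \frac{4 \left(-1 + 0\right)}{2}\right)\right) 28 = \left(-22 + \left(- \frac{1}{4} + \frac{4 \left(-1\right)}{2}\right)\right) 28 = \left(-22 + \left(- \frac{1}{4} + \frac{1}{2} \left(-4\right)\right)\right) 28 = \left(-22 - \frac{9}{4}\right) 28 = \left(- \frac{97}{4}\right) 28 = -679$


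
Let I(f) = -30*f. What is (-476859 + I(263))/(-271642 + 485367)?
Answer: -484749/213725 ≈ -2.2681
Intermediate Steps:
(-476859 + I(263))/(-271642 + 485367) = (-476859 - 30*263)/(-271642 + 485367) = (-476859 - 7890)/213725 = -484749*1/213725 = -484749/213725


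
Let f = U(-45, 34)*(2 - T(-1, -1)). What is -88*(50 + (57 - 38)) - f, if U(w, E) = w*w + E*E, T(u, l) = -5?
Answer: -28339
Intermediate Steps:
U(w, E) = E**2 + w**2 (U(w, E) = w**2 + E**2 = E**2 + w**2)
f = 22267 (f = (34**2 + (-45)**2)*(2 - 1*(-5)) = (1156 + 2025)*(2 + 5) = 3181*7 = 22267)
-88*(50 + (57 - 38)) - f = -88*(50 + (57 - 38)) - 1*22267 = -88*(50 + 19) - 22267 = -88*69 - 22267 = -6072 - 22267 = -28339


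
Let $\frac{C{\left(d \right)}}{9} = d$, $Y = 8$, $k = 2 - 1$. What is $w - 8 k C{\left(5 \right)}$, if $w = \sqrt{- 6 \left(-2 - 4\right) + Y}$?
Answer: $- 720 \sqrt{11} \approx -2388.0$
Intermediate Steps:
$k = 1$
$w = 2 \sqrt{11}$ ($w = \sqrt{- 6 \left(-2 - 4\right) + 8} = \sqrt{\left(-6\right) \left(-6\right) + 8} = \sqrt{36 + 8} = \sqrt{44} = 2 \sqrt{11} \approx 6.6332$)
$C{\left(d \right)} = 9 d$
$w - 8 k C{\left(5 \right)} = 2 \sqrt{11} \left(-8\right) 1 \cdot 9 \cdot 5 = 2 \sqrt{11} \left(\left(-8\right) 45\right) = 2 \sqrt{11} \left(-360\right) = - 720 \sqrt{11}$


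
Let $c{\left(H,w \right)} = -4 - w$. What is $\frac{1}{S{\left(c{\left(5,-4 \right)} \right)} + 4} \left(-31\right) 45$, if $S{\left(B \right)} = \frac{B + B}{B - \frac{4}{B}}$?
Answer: $- \frac{1395}{4} \approx -348.75$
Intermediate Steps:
$S{\left(B \right)} = \frac{2 B}{B - \frac{4}{B}}$
$\frac{1}{S{\left(c{\left(5,-4 \right)} \right)} + 4} \left(-31\right) 45 = \frac{1}{\frac{2 \left(-4 - -4\right)^{2}}{-4 + \left(-4 - -4\right)^{2}} + 4} \left(-31\right) 45 = \frac{1}{\frac{2 \left(-4 + 4\right)^{2}}{-4 + \left(-4 + 4\right)^{2}} + 4} \left(-31\right) 45 = \frac{1}{\frac{2 \cdot 0^{2}}{-4 + 0^{2}} + 4} \left(-31\right) 45 = \frac{1}{2 \cdot 0 \frac{1}{-4 + 0} + 4} \left(-31\right) 45 = \frac{1}{2 \cdot 0 \frac{1}{-4} + 4} \left(-31\right) 45 = \frac{1}{2 \cdot 0 \left(- \frac{1}{4}\right) + 4} \left(-31\right) 45 = \frac{1}{0 + 4} \left(-31\right) 45 = \frac{1}{4} \left(-31\right) 45 = \left(- \frac{31}{4}\right) 45 = - \frac{1395}{4}$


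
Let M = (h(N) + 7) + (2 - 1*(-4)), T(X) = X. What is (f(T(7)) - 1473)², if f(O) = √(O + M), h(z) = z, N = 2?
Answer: (1473 - √22)² ≈ 2.1559e+6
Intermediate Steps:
M = 15 (M = (2 + 7) + (2 - 1*(-4)) = 9 + (2 + 4) = 9 + 6 = 15)
f(O) = √(15 + O) (f(O) = √(O + 15) = √(15 + O))
(f(T(7)) - 1473)² = (√(15 + 7) - 1473)² = (√22 - 1473)² = (-1473 + √22)²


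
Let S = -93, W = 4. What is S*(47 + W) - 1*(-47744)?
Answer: 43001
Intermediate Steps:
S*(47 + W) - 1*(-47744) = -93*(47 + 4) - 1*(-47744) = -93*51 + 47744 = -4743 + 47744 = 43001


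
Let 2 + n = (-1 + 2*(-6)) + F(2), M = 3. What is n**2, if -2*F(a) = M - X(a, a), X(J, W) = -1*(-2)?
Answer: 961/4 ≈ 240.25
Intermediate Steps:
X(J, W) = 2
F(a) = -1/2 (F(a) = -(3 - 1*2)/2 = -(3 - 2)/2 = -1/2*1 = -1/2)
n = -31/2 (n = -2 + ((-1 + 2*(-6)) - 1/2) = -2 + ((-1 - 12) - 1/2) = -2 + (-13 - 1/2) = -2 - 27/2 = -31/2 ≈ -15.500)
n**2 = (-31/2)**2 = 961/4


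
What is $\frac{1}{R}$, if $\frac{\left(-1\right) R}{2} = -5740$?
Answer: $\frac{1}{11480} \approx 8.7108 \cdot 10^{-5}$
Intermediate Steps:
$R = 11480$ ($R = \left(-2\right) \left(-5740\right) = 11480$)
$\frac{1}{R} = \frac{1}{11480}$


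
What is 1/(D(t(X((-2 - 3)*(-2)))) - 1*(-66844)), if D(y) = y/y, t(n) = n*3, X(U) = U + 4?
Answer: 1/66845 ≈ 1.4960e-5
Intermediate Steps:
X(U) = 4 + U
t(n) = 3*n
D(y) = 1
1/(D(t(X((-2 - 3)*(-2)))) - 1*(-66844)) = 1/(1 - 1*(-66844)) = 1/(1 + 66844) = 1/66845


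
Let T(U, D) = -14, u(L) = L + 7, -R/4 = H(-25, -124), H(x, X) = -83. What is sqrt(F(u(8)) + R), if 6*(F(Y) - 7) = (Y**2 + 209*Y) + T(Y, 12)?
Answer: sqrt(8070)/3 ≈ 29.944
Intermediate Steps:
R = 332 (R = -4*(-83) = 332)
u(L) = 7 + L
F(Y) = 14/3 + Y**2/6 + 209*Y/6 (F(Y) = 7 + ((Y**2 + 209*Y) - 14)/6 = 7 + (-14 + Y**2 + 209*Y)/6 = 7 + (-7/3 + Y**2/6 + 209*Y/6) = 14/3 + Y**2/6 + 209*Y/6)
sqrt(F(u(8)) + R) = sqrt((14/3 + (7 + 8)**2/6 + 209*(7 + 8)/6) + 332) = sqrt((14/3 + (1/6)*15**2 + (209/6)*15) + 332) = sqrt((14/3 + (1/6)*225 + 1045/2) + 332) = sqrt((14/3 + 75/2 + 1045/2) + 332) = sqrt(1694/3 + 332) = sqrt(2690/3) = sqrt(8070)/3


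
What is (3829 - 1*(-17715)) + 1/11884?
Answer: 256028897/11884 ≈ 21544.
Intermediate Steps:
(3829 - 1*(-17715)) + 1/11884 = (3829 + 17715) + 1/11884 = 21544 + 1/11884 = 256028897/11884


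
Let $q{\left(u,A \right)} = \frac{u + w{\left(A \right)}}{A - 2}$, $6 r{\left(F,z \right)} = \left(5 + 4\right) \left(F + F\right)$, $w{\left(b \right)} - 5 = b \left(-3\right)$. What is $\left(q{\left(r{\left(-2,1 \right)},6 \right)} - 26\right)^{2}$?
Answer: $\frac{15129}{16} \approx 945.56$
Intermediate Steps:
$w{\left(b \right)} = 5 - 3 b$ ($w{\left(b \right)} = 5 + b \left(-3\right) = 5 - 3 b$)
$r{\left(F,z \right)} = 3 F$ ($r{\left(F,z \right)} = \frac{\left(5 + 4\right) \left(F + F\right)}{6} = \frac{9 \cdot 2 F}{6} = \frac{18 F}{6} = 3 F$)
$q{\left(u,A \right)} = \frac{5 + u - 3 A}{-2 + A}$ ($q{\left(u,A \right)} = \frac{u - \left(-5 + 3 A\right)}{A - 2} = \frac{5 + u - 3 A}{-2 + A}$)
$\left(q{\left(r{\left(-2,1 \right)},6 \right)} - 26\right)^{2} = \left(\frac{5 + 3 \left(-2\right) - 18}{-2 + 6} - 26\right)^{2} = \left(\frac{5 - 6 - 18}{4} - 26\right)^{2} = \left(\frac{1}{4} \left(-19\right) - 26\right)^{2} = \left(- \frac{19}{4} - 26\right)^{2} = \left(- \frac{123}{4}\right)^{2} = \frac{15129}{16}$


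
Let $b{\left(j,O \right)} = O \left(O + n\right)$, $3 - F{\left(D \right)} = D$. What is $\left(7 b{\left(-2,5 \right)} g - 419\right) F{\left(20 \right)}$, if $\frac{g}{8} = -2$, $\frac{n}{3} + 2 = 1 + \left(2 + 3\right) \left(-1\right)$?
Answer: $-116637$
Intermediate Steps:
$n = -18$ ($n = -6 + 3 \left(1 + \left(2 + 3\right) \left(-1\right)\right) = -6 + 3 \left(1 + 5 \left(-1\right)\right) = -6 + 3 \left(1 - 5\right) = -6 + 3 \left(-4\right) = -6 - 12 = -18$)
$g = -16$ ($g = 8 \left(-2\right) = -16$)
$F{\left(D \right)} = 3 - D$
$b{\left(j,O \right)} = O \left(-18 + O\right)$ ($b{\left(j,O \right)} = O \left(O - 18\right) = O \left(-18 + O\right)$)
$\left(7 b{\left(-2,5 \right)} g - 419\right) F{\left(20 \right)} = \left(7 \cdot 5 \left(-18 + 5\right) \left(-16\right) - 419\right) \left(3 - 20\right) = \left(7 \cdot 5 \left(-13\right) \left(-16\right) - 419\right) \left(3 - 20\right) = \left(7 \left(-65\right) \left(-16\right) - 419\right) \left(-17\right) = \left(\left(-455\right) \left(-16\right) - 419\right) \left(-17\right) = \left(7280 - 419\right) \left(-17\right) = 6861 \left(-17\right) = -116637$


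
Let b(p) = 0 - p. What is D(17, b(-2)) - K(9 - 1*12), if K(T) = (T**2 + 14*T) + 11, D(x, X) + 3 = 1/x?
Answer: 324/17 ≈ 19.059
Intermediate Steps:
b(p) = -p
D(x, X) = -3 + 1/x
K(T) = 11 + T**2 + 14*T
D(17, b(-2)) - K(9 - 1*12) = (-3 + 1/17) - (11 + (9 - 1*12)**2 + 14*(9 - 1*12)) = (-3 + 1/17) - (11 + (9 - 12)**2 + 14*(9 - 12)) = -50/17 - (11 + (-3)**2 + 14*(-3)) = -50/17 - (11 + 9 - 42) = -50/17 - 1*(-22) = -50/17 + 22 = 324/17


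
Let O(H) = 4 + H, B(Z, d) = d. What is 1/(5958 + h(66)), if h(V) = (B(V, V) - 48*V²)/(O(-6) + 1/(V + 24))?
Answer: 179/19878462 ≈ 9.0047e-6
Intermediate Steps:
h(V) = (V - 48*V²)/(-2 + 1/(24 + V)) (h(V) = (V - 48*V²)/((4 - 6) + 1/(V + 24)) = (V - 48*V²)/(-2 + 1/(24 + V)))
1/(5958 + h(66)) = 1/(5958 + 66*(-24 + 48*66² + 1151*66)/(47 + 2*66)) = 1/(5958 + 66*(-24 + 48*4356 + 75966)/(47 + 132)) = 1/(5958 + 66*(-24 + 209088 + 75966)/179) = 1/(5958 + 66*(1/179)*285030) = 1/(5958 + 18811980/179) = 1/(19878462/179) = 179/19878462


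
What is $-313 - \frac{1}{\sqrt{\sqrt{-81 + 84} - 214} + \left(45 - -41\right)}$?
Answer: $-313 - \frac{1}{86 + i \sqrt{214 - \sqrt{3}}} \approx -313.01 + 0.0019149 i$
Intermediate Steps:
$-313 - \frac{1}{\sqrt{\sqrt{-81 + 84} - 214} + \left(45 - -41\right)} = -313 - \frac{1}{\sqrt{\sqrt{3} - 214} + \left(45 + 41\right)} = -313 - \frac{1}{\sqrt{-214 + \sqrt{3}} + 86} = -313 - \frac{1}{86 + \sqrt{-214 + \sqrt{3}}}$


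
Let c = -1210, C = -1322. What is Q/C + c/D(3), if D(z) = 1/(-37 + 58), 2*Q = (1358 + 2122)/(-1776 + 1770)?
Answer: -16795865/661 ≈ -25410.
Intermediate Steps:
Q = -290 (Q = ((1358 + 2122)/(-1776 + 1770))/2 = (3480/(-6))/2 = (3480*(-1/6))/2 = (1/2)*(-580) = -290)
D(z) = 1/21
Q/C + c/D(3) = -290/(-1322) - 1210/1/21 = -290*(-1/1322) - 1210*21 = 145/661 - 25410 = -16795865/661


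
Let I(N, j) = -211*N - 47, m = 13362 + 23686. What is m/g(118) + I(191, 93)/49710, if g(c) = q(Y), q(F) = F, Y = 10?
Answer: 18412526/4971 ≈ 3704.0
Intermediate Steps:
m = 37048
g(c) = 10
I(N, j) = -47 - 211*N
m/g(118) + I(191, 93)/49710 = 37048/10 + (-47 - 211*191)/49710 = 37048*(⅒) + (-47 - 40301)*(1/49710) = 18524/5 - 40348*1/49710 = 18524/5 - 20174/24855 = 18412526/4971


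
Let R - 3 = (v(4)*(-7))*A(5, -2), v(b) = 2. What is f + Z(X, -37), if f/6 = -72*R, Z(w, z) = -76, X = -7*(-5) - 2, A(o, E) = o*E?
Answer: -61852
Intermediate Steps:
A(o, E) = E*o
R = 143 (R = 3 + (2*(-7))*(-2*5) = 3 - 14*(-10) = 3 + 140 = 143)
X = 33 (X = 35 - 2 = 33)
f = -61776 (f = 6*(-72*143) = 6*(-10296) = -61776)
f + Z(X, -37) = -61776 - 76 = -61852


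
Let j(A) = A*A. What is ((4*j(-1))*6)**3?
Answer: 13824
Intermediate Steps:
j(A) = A**2
((4*j(-1))*6)**3 = ((4*(-1)**2)*6)**3 = ((4*1)*6)**3 = (4*6)**3 = 24**3 = 13824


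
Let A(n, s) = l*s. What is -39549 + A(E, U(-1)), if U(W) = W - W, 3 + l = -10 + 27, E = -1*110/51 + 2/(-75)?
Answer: -39549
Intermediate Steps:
E = -928/425 (E = -110*1/51 + 2*(-1/75) = -110/51 - 2/75 = -928/425 ≈ -2.1835)
l = 14 (l = -3 + (-10 + 27) = -3 + 17 = 14)
U(W) = 0
A(n, s) = 14*s
-39549 + A(E, U(-1)) = -39549 + 14*0 = -39549 + 0 = -39549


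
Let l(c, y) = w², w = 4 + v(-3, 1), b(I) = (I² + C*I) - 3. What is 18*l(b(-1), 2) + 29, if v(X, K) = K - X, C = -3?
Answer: 1181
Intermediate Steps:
b(I) = -3 + I² - 3*I (b(I) = (I² - 3*I) - 3 = -3 + I² - 3*I)
w = 8 (w = 4 + (1 - 1*(-3)) = 4 + (1 + 3) = 4 + 4 = 8)
l(c, y) = 64 (l(c, y) = 8² = 64)
18*l(b(-1), 2) + 29 = 18*64 + 29 = 1152 + 29 = 1181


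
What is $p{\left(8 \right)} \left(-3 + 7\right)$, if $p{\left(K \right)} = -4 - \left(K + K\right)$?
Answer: $-80$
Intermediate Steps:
$p{\left(K \right)} = -4 - 2 K$
$p{\left(8 \right)} \left(-3 + 7\right) = \left(-4 - 16\right) \left(-3 + 7\right) = \left(-4 - 16\right) 4 = \left(-20\right) 4 = -80$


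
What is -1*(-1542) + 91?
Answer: 1633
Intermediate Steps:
-1*(-1542) + 91 = 1542 + 91 = 1633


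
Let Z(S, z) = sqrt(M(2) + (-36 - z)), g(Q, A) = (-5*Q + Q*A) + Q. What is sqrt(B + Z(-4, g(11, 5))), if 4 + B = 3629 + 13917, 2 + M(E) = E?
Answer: sqrt(17542 + I*sqrt(47)) ≈ 132.45 + 0.026*I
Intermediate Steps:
M(E) = -2 + E
g(Q, A) = -4*Q + A*Q (g(Q, A) = (-5*Q + A*Q) + Q = -4*Q + A*Q)
Z(S, z) = sqrt(-36 - z) (Z(S, z) = sqrt((-2 + 2) + (-36 - z)) = sqrt(0 + (-36 - z)) = sqrt(-36 - z))
B = 17542 (B = -4 + (3629 + 13917) = -4 + 17546 = 17542)
sqrt(B + Z(-4, g(11, 5))) = sqrt(17542 + sqrt(-36 - 11*(-4 + 5))) = sqrt(17542 + sqrt(-36 - 11)) = sqrt(17542 + sqrt(-47)) = sqrt(17542 + I*sqrt(47))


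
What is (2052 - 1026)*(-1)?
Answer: -1026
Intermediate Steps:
(2052 - 1026)*(-1) = 1026*(-1) = -1026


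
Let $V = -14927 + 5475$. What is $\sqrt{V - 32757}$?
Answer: $i \sqrt{42209} \approx 205.45 i$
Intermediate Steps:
$V = -9452$
$\sqrt{V - 32757} = \sqrt{-9452 - 32757} = \sqrt{-42209} = i \sqrt{42209}$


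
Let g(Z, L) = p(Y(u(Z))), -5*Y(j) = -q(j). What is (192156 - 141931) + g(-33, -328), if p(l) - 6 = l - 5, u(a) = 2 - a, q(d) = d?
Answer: 50233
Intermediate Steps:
Y(j) = j/5 (Y(j) = -(-1)*j/5 = j/5)
p(l) = 1 + l (p(l) = 6 + (l - 5) = 6 + (-5 + l) = 1 + l)
g(Z, L) = 7/5 - Z/5 (g(Z, L) = 1 + (2 - Z)/5 = 1 + (⅖ - Z/5) = 7/5 - Z/5)
(192156 - 141931) + g(-33, -328) = (192156 - 141931) + (7/5 - ⅕*(-33)) = 50225 + (7/5 + 33/5) = 50225 + 8 = 50233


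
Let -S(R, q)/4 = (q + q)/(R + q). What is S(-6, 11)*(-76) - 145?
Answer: 5963/5 ≈ 1192.6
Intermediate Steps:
S(R, q) = -8*q/(R + q) (S(R, q) = -4*(q + q)/(R + q) = -4*2*q/(R + q) = -8*q/(R + q))
S(-6, 11)*(-76) - 145 = -8*11/(-6 + 11)*(-76) - 145 = -8*11/5*(-76) - 145 = -8*11*⅕*(-76) - 145 = -88/5*(-76) - 145 = 6688/5 - 145 = 5963/5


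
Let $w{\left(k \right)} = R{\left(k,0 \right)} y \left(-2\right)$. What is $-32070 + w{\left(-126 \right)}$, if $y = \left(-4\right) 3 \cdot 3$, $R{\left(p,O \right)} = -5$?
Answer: $-32430$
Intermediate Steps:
$y = -36$ ($y = \left(-12\right) 3 = -36$)
$w{\left(k \right)} = -360$ ($w{\left(k \right)} = \left(-5\right) \left(-36\right) \left(-2\right) = 180 \left(-2\right) = -360$)
$-32070 + w{\left(-126 \right)} = -32070 - 360 = -32430$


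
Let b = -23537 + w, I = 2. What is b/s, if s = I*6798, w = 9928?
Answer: -13609/13596 ≈ -1.0010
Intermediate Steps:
b = -13609 (b = -23537 + 9928 = -13609)
s = 13596 (s = 2*6798 = 13596)
b/s = -13609/13596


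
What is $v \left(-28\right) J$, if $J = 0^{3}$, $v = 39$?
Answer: $0$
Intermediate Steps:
$J = 0$
$v \left(-28\right) J = 39 \left(-28\right) 0 = \left(-1092\right) 0 = 0$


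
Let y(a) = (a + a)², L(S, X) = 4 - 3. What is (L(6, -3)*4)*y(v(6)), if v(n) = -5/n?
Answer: 100/9 ≈ 11.111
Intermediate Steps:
L(S, X) = 1
y(a) = 4*a² (y(a) = (2*a)² = 4*a²)
(L(6, -3)*4)*y(v(6)) = (1*4)*(4*(-5/6)²) = 4*(4*(-5*⅙)²) = 4*(4*(-⅚)²) = 4*(4*(25/36)) = 4*(25/9) = 100/9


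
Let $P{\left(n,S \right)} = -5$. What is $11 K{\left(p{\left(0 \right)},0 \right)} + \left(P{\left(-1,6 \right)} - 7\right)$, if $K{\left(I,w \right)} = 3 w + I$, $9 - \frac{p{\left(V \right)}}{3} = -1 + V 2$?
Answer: $318$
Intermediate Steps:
$p{\left(V \right)} = 30 - 6 V$ ($p{\left(V \right)} = 27 - 3 \left(-1 + V 2\right) = 27 - 3 \left(-1 + 2 V\right) = 27 - \left(-3 + 6 V\right) = 30 - 6 V$)
$K{\left(I,w \right)} = I + 3 w$
$11 K{\left(p{\left(0 \right)},0 \right)} + \left(P{\left(-1,6 \right)} - 7\right) = 11 \left(\left(30 - 0\right) + 3 \cdot 0\right) - 12 = 11 \left(\left(30 + 0\right) + 0\right) - 12 = 11 \left(30 + 0\right) - 12 = 11 \cdot 30 - 12 = 330 - 12 = 318$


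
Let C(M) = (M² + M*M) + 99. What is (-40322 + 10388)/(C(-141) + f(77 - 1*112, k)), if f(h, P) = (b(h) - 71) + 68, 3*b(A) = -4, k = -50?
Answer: -44901/59785 ≈ -0.75104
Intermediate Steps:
b(A) = -4/3 (b(A) = (⅓)*(-4) = -4/3)
f(h, P) = -13/3 (f(h, P) = (-4/3 - 71) + 68 = -217/3 + 68 = -13/3)
C(M) = 99 + 2*M² (C(M) = (M² + M²) + 99 = 2*M² + 99 = 99 + 2*M²)
(-40322 + 10388)/(C(-141) + f(77 - 1*112, k)) = (-40322 + 10388)/((99 + 2*(-141)²) - 13/3) = -29934/((99 + 2*19881) - 13/3) = -29934/((99 + 39762) - 13/3) = -29934/(39861 - 13/3) = -29934/119570/3 = -29934*3/119570 = -44901/59785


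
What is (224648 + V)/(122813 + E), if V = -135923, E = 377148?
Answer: 12675/71423 ≈ 0.17746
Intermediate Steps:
(224648 + V)/(122813 + E) = (224648 - 135923)/(122813 + 377148) = 88725/499961 = 88725*(1/499961) = 12675/71423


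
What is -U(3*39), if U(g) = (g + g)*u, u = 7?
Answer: -1638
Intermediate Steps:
U(g) = 14*g (U(g) = (g + g)*7 = (2*g)*7 = 14*g)
-U(3*39) = -14*3*39 = -14*117 = -1*1638 = -1638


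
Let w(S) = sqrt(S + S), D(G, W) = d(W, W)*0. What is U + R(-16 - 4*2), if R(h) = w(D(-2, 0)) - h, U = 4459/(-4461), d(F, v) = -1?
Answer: 102605/4461 ≈ 23.000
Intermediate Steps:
D(G, W) = 0 (D(G, W) = -1*0 = 0)
U = -4459/4461 (U = 4459*(-1/4461) = -4459/4461 ≈ -0.99955)
w(S) = sqrt(2)*sqrt(S) (w(S) = sqrt(2*S) = sqrt(2)*sqrt(S))
R(h) = -h (R(h) = sqrt(2)*sqrt(0) - h = sqrt(2)*0 - h = 0 - h = -h)
U + R(-16 - 4*2) = -4459/4461 - (-16 - 4*2) = -4459/4461 - (-16 - 8) = -4459/4461 - 1*(-24) = -4459/4461 + 24 = 102605/4461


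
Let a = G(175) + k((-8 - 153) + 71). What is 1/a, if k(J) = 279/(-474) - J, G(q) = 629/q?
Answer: 27650/2571607 ≈ 0.010752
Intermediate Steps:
k(J) = -93/158 - J (k(J) = 279*(-1/474) - J = -93/158 - J)
a = 2571607/27650 (a = 629/175 + (-93/158 - ((-8 - 153) + 71)) = 629*(1/175) + (-93/158 - (-161 + 71)) = 629/175 + (-93/158 - 1*(-90)) = 629/175 + (-93/158 + 90) = 629/175 + 14127/158 = 2571607/27650 ≈ 93.006)
1/a = 1/(2571607/27650) = 27650/2571607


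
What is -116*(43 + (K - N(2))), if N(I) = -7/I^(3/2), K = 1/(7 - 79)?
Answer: -89755/18 - 203*√2 ≈ -5273.5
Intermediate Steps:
K = -1/72 (K = 1/(-72) = -1/72 ≈ -0.013889)
N(I) = -7/I^(3/2)
-116*(43 + (K - N(2))) = -116*(43 + (-1/72 - (-7)/2^(3/2))) = -116*(43 + (-1/72 - (-7)*√2/4)) = -116*(43 + (-1/72 + 7*√2/4)) = -116*(3095/72 + 7*√2/4) = -89755/18 - 203*√2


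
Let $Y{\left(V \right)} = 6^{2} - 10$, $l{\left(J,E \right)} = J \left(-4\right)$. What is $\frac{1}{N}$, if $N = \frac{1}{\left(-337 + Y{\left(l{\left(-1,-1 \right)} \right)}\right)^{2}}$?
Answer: $96721$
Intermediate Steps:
$l{\left(J,E \right)} = - 4 J$
$Y{\left(V \right)} = 26$ ($Y{\left(V \right)} = 36 - 10 = 26$)
$N = \frac{1}{96721}$ ($N = \frac{1}{\left(-337 + 26\right)^{2}} = \frac{1}{\left(-311\right)^{2}} = \frac{1}{96721} \approx 1.0339 \cdot 10^{-5}$)
$\frac{1}{N} = \frac{1}{\frac{1}{96721}} = 96721$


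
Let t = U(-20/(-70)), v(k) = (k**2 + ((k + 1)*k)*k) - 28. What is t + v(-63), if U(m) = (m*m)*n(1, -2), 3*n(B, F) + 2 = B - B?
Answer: -35594147/147 ≈ -2.4214e+5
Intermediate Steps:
n(B, F) = -2/3 (n(B, F) = -2/3 + (B - B)/3 = -2/3 + (1/3)*0 = -2/3 + 0 = -2/3)
v(k) = -28 + k**2 + k**2*(1 + k) (v(k) = (k**2 + ((1 + k)*k)*k) - 28 = (k**2 + (k*(1 + k))*k) - 28 = (k**2 + k**2*(1 + k)) - 28 = -28 + k**2 + k**2*(1 + k))
U(m) = -2*m**2/3 (U(m) = (m*m)*(-2/3) = m**2*(-2/3) = -2*m**2/3)
t = -8/147 (t = -2*(-20/(-70))**2/3 = -2*(-20*(-1/70))**2/3 = -2*(2/7)**2/3 = -2/3*4/49 = -8/147 ≈ -0.054422)
t + v(-63) = -8/147 + (-28 + (-63)**3 + 2*(-63)**2) = -8/147 + (-28 - 250047 + 2*3969) = -8/147 + (-28 - 250047 + 7938) = -8/147 - 242137 = -35594147/147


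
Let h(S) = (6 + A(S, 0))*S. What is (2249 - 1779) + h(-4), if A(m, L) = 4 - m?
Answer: 414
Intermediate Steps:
h(S) = S*(10 - S) (h(S) = (6 + (4 - S))*S = (10 - S)*S = S*(10 - S))
(2249 - 1779) + h(-4) = (2249 - 1779) - 4*(10 - 1*(-4)) = 470 - 4*(10 + 4) = 470 - 4*14 = 470 - 56 = 414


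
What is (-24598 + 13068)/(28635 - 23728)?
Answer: -11530/4907 ≈ -2.3497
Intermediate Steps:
(-24598 + 13068)/(28635 - 23728) = -11530/4907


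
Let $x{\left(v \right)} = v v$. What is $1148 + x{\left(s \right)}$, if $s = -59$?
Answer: $4629$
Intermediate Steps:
$x{\left(v \right)} = v^{2}$
$1148 + x{\left(s \right)} = 1148 + \left(-59\right)^{2} = 1148 + 3481 = 4629$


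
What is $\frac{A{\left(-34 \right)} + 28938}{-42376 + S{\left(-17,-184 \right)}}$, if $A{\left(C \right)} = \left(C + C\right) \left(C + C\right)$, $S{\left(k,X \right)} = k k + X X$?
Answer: $- \frac{33562}{8231} \approx -4.0775$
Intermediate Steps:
$S{\left(k,X \right)} = X^{2} + k^{2}$ ($S{\left(k,X \right)} = k^{2} + X^{2} = X^{2} + k^{2}$)
$A{\left(C \right)} = 4 C^{2}$ ($A{\left(C \right)} = 2 C 2 C = 4 C^{2}$)
$\frac{A{\left(-34 \right)} + 28938}{-42376 + S{\left(-17,-184 \right)}} = \frac{4 \left(-34\right)^{2} + 28938}{-42376 + \left(\left(-184\right)^{2} + \left(-17\right)^{2}\right)} = \frac{4 \cdot 1156 + 28938}{-42376 + \left(33856 + 289\right)} = \frac{4624 + 28938}{-42376 + 34145} = \frac{33562}{-8231} = 33562 \left(- \frac{1}{8231}\right) = - \frac{33562}{8231}$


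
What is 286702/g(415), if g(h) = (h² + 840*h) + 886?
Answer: 286702/521711 ≈ 0.54954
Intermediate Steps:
g(h) = 886 + h² + 840*h
286702/g(415) = 286702/(886 + 415² + 840*415) = 286702/(886 + 172225 + 348600) = 286702/521711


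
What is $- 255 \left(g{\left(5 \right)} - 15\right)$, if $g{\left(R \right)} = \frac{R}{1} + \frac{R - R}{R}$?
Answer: $2550$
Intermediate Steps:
$g{\left(R \right)} = R$ ($g{\left(R \right)} = R 1 + \frac{0}{R} = R + 0 = R$)
$- 255 \left(g{\left(5 \right)} - 15\right) = - 255 \left(5 - 15\right) = \left(-255\right) \left(-10\right) = 2550$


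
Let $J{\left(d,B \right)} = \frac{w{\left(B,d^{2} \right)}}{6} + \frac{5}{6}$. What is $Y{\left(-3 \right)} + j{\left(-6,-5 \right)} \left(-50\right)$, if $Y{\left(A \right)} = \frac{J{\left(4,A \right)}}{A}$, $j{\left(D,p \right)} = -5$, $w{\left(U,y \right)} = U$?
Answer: $\frac{2249}{9} \approx 249.89$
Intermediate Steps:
$J{\left(d,B \right)} = \frac{5}{6} + \frac{B}{6}$ ($J{\left(d,B \right)} = \frac{B}{6} + \frac{5}{6} = \frac{5}{6} + \frac{B}{6}$)
$Y{\left(A \right)} = \frac{\frac{5}{6} + \frac{A}{6}}{A}$
$Y{\left(-3 \right)} + j{\left(-6,-5 \right)} \left(-50\right) = \frac{5 - 3}{6 \left(-3\right)} - -250 = \frac{1}{6} \left(- \frac{1}{3}\right) 2 + 250 = - \frac{1}{9} + 250 = \frac{2249}{9}$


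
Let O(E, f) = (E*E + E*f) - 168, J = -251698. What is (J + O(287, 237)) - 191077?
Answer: -292555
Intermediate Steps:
O(E, f) = -168 + E**2 + E*f (O(E, f) = (E**2 + E*f) - 168 = -168 + E**2 + E*f)
(J + O(287, 237)) - 191077 = (-251698 + (-168 + 287**2 + 287*237)) - 191077 = (-251698 + (-168 + 82369 + 68019)) - 191077 = (-251698 + 150220) - 191077 = -101478 - 191077 = -292555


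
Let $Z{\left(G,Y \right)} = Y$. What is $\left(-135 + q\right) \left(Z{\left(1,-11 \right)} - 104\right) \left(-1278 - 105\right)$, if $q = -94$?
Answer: $-36421305$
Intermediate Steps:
$\left(-135 + q\right) \left(Z{\left(1,-11 \right)} - 104\right) \left(-1278 - 105\right) = \left(-135 - 94\right) \left(-11 - 104\right) \left(-1278 - 105\right) = \left(-229\right) \left(-115\right) \left(-1383\right) = 26335 \left(-1383\right) = -36421305$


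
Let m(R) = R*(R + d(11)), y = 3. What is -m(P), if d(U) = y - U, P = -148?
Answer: -23088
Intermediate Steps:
d(U) = 3 - U
m(R) = R*(-8 + R) (m(R) = R*(R + (3 - 1*11)) = R*(R + (3 - 11)) = R*(R - 8) = R*(-8 + R))
-m(P) = -(-148)*(-8 - 148) = -(-148)*(-156) = -1*23088 = -23088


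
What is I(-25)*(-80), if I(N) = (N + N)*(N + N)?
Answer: -200000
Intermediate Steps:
I(N) = 4*N² (I(N) = (2*N)*(2*N) = 4*N²)
I(-25)*(-80) = (4*(-25)²)*(-80) = (4*625)*(-80) = 2500*(-80) = -200000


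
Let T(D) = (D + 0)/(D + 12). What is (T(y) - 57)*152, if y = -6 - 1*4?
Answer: -9424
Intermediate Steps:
y = -10 (y = -6 - 4 = -10)
T(D) = D/(12 + D)
(T(y) - 57)*152 = (-10/(12 - 10) - 57)*152 = (-10/2 - 57)*152 = (-10*1/2 - 57)*152 = (-5 - 57)*152 = -62*152 = -9424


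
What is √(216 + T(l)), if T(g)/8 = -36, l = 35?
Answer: 6*I*√2 ≈ 8.4853*I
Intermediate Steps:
T(g) = -288 (T(g) = 8*(-36) = -288)
√(216 + T(l)) = √(216 - 288) = √(-72) = 6*I*√2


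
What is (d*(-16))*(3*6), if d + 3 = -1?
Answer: 1152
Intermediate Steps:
d = -4 (d = -3 - 1 = -4)
(d*(-16))*(3*6) = (-4*(-16))*(3*6) = 64*18 = 1152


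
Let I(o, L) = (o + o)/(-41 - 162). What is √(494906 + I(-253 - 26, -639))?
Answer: 2*√5098673657/203 ≈ 703.50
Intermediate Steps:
I(o, L) = -2*o/203 (I(o, L) = (2*o)/(-203) = (2*o)*(-1/203) = -2*o/203)
√(494906 + I(-253 - 26, -639)) = √(494906 - 2*(-253 - 26)/203) = √(494906 - 2/203*(-279)) = √(494906 + 558/203) = √(100466476/203) = 2*√5098673657/203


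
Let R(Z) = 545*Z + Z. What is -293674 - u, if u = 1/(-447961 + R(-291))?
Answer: -178215185877/606847 ≈ -2.9367e+5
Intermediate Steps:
R(Z) = 546*Z
u = -1/606847 (u = 1/(-447961 + 546*(-291)) = 1/(-447961 - 158886) = 1/(-606847) = -1/606847 ≈ -1.6479e-6)
-293674 - u = -293674 - 1*(-1/606847) = -293674 + 1/606847 = -178215185877/606847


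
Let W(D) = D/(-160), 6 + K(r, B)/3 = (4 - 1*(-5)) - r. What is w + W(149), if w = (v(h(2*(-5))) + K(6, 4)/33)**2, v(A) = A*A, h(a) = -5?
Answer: 11819411/19360 ≈ 610.51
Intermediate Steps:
K(r, B) = 9 - 3*r (K(r, B) = -18 + 3*((4 - 1*(-5)) - r) = -18 + 3*((4 + 5) - r) = -18 + 3*(9 - r) = -18 + (27 - 3*r) = 9 - 3*r)
W(D) = -D/160 (W(D) = D*(-1/160) = -D/160)
v(A) = A**2
w = 73984/121 (w = ((-5)**2 + (9 - 3*6)/33)**2 = (25 + (9 - 18)*(1/33))**2 = (25 - 9*1/33)**2 = (25 - 3/11)**2 = (272/11)**2 = 73984/121 ≈ 611.44)
w + W(149) = 73984/121 - 1/160*149 = 73984/121 - 149/160 = 11819411/19360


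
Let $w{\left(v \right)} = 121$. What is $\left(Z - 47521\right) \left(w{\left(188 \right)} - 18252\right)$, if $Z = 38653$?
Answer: $160785708$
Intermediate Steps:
$\left(Z - 47521\right) \left(w{\left(188 \right)} - 18252\right) = \left(38653 - 47521\right) \left(121 - 18252\right) = \left(-8868\right) \left(-18131\right) = 160785708$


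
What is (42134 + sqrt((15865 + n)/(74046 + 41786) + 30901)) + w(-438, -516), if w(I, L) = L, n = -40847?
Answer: 41618 + 5*sqrt(1036493592647)/28958 ≈ 41794.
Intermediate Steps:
(42134 + sqrt((15865 + n)/(74046 + 41786) + 30901)) + w(-438, -516) = (42134 + sqrt((15865 - 40847)/(74046 + 41786) + 30901)) - 516 = (42134 + sqrt(-24982/115832 + 30901)) - 516 = (42134 + sqrt(-24982*1/115832 + 30901)) - 516 = (42134 + sqrt(-12491/57916 + 30901)) - 516 = (42134 + sqrt(1789649825/57916)) - 516 = (42134 + 5*sqrt(1036493592647)/28958) - 516 = 41618 + 5*sqrt(1036493592647)/28958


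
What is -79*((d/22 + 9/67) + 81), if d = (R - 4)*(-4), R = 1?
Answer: -4755642/737 ≈ -6452.7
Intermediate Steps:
d = 12 (d = (1 - 4)*(-4) = -3*(-4) = 12)
-79*((d/22 + 9/67) + 81) = -79*((12/22 + 9/67) + 81) = -79*((12*(1/22) + 9*(1/67)) + 81) = -79*((6/11 + 9/67) + 81) = -79*(501/737 + 81) = -79*60198/737 = -4755642/737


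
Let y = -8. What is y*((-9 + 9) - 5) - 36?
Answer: 4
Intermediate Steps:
y*((-9 + 9) - 5) - 36 = -8*((-9 + 9) - 5) - 36 = -8*(0 - 5) - 36 = -8*(-5) - 36 = 40 - 36 = 4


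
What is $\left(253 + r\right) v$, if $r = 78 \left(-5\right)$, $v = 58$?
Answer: $-7946$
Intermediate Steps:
$r = -390$
$\left(253 + r\right) v = \left(253 - 390\right) 58 = \left(-137\right) 58 = -7946$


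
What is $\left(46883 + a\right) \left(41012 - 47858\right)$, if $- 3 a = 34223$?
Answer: $-242864132$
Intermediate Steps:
$a = - \frac{34223}{3}$ ($a = \left(- \frac{1}{3}\right) 34223 = - \frac{34223}{3} \approx -11408.0$)
$\left(46883 + a\right) \left(41012 - 47858\right) = \left(46883 - \frac{34223}{3}\right) \left(41012 - 47858\right) = \frac{106426}{3} \left(-6846\right) = -242864132$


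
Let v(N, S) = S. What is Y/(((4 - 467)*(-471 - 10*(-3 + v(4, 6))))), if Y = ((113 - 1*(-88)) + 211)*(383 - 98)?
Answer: 39140/77321 ≈ 0.50620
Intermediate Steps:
Y = 117420 (Y = ((113 + 88) + 211)*285 = (201 + 211)*285 = 412*285 = 117420)
Y/(((4 - 467)*(-471 - 10*(-3 + v(4, 6))))) = 117420/(((4 - 467)*(-471 - 10*(-3 + 6)))) = 117420/((-463*(-471 - 10*3))) = 117420/((-463*(-471 - 30))) = 117420/((-463*(-501))) = 117420/231963 = 117420*(1/231963) = 39140/77321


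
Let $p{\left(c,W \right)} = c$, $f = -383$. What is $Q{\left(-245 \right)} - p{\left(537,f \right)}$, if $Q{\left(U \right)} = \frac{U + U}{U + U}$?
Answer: $-536$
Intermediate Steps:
$Q{\left(U \right)} = 1$ ($Q{\left(U \right)} = \frac{2 U}{2 U} = 2 U \frac{1}{2 U} = 1$)
$Q{\left(-245 \right)} - p{\left(537,f \right)} = 1 - 537 = -536$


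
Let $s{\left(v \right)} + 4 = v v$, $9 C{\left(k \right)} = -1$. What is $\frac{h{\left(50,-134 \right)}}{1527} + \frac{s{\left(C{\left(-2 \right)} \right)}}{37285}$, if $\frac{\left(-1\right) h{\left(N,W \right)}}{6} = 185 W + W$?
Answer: $\frac{150545032673}{1537223265} \approx 97.933$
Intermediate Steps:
$C{\left(k \right)} = - \frac{1}{9}$ ($C{\left(k \right)} = \frac{1}{9} \left(-1\right) = - \frac{1}{9}$)
$s{\left(v \right)} = -4 + v^{2}$ ($s{\left(v \right)} = -4 + v v = -4 + v^{2}$)
$h{\left(N,W \right)} = - 1116 W$ ($h{\left(N,W \right)} = - 6 \left(185 W + W\right) = - 6 \cdot 186 W = - 1116 W$)
$\frac{h{\left(50,-134 \right)}}{1527} + \frac{s{\left(C{\left(-2 \right)} \right)}}{37285} = \frac{\left(-1116\right) \left(-134\right)}{1527} + \frac{-4 + \left(- \frac{1}{9}\right)^{2}}{37285} = 149544 \cdot \frac{1}{1527} + \left(-4 + \frac{1}{81}\right) \frac{1}{37285} = \frac{49848}{509} - \frac{323}{3020085} = \frac{150545032673}{1537223265}$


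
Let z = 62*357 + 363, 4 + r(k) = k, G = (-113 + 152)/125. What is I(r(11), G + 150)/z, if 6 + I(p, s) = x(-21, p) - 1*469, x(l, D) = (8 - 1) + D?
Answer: -461/22497 ≈ -0.020492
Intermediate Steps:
G = 39/125 (G = 39*(1/125) = 39/125 ≈ 0.31200)
r(k) = -4 + k
x(l, D) = 7 + D
I(p, s) = -468 + p (I(p, s) = -6 + ((7 + p) - 1*469) = -6 + ((7 + p) - 469) = -6 + (-462 + p) = -468 + p)
z = 22497 (z = 22134 + 363 = 22497)
I(r(11), G + 150)/z = (-468 + (-4 + 11))/22497 = (-468 + 7)*(1/22497) = -461*1/22497 = -461/22497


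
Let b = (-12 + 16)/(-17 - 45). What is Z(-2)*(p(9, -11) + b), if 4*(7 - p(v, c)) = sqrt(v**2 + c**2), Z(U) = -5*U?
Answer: 2150/31 - 5*sqrt(202)/2 ≈ 33.823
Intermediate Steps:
b = -2/31 (b = 4/(-62) = 4*(-1/62) = -2/31 ≈ -0.064516)
p(v, c) = 7 - sqrt(c**2 + v**2)/4 (p(v, c) = 7 - sqrt(v**2 + c**2)/4 = 7 - sqrt(c**2 + v**2)/4)
Z(-2)*(p(9, -11) + b) = (-5*(-2))*((7 - sqrt((-11)**2 + 9**2)/4) - 2/31) = 10*((7 - sqrt(121 + 81)/4) - 2/31) = 10*((7 - sqrt(202)/4) - 2/31) = 10*(215/31 - sqrt(202)/4) = 2150/31 - 5*sqrt(202)/2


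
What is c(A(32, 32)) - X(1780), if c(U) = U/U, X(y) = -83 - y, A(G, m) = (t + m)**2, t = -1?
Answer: 1864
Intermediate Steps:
A(G, m) = (-1 + m)**2
c(U) = 1
c(A(32, 32)) - X(1780) = 1 - (-83 - 1*1780) = 1 - (-83 - 1780) = 1 - 1*(-1863) = 1 + 1863 = 1864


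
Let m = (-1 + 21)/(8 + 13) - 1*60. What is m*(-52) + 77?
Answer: 66097/21 ≈ 3147.5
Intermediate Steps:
m = -1240/21 (m = 20/21 - 60 = -1240/21 ≈ -59.048)
m*(-52) + 77 = -1240/21*(-52) + 77 = 64480/21 + 77 = 66097/21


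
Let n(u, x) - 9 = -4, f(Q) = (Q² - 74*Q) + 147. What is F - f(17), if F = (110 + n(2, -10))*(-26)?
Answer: -2168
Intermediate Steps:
f(Q) = 147 + Q² - 74*Q
n(u, x) = 5 (n(u, x) = 9 - 4 = 5)
F = -2990 (F = (110 + 5)*(-26) = 115*(-26) = -2990)
F - f(17) = -2990 - (147 + 17² - 74*17) = -2990 - (147 + 289 - 1258) = -2990 - 1*(-822) = -2990 + 822 = -2168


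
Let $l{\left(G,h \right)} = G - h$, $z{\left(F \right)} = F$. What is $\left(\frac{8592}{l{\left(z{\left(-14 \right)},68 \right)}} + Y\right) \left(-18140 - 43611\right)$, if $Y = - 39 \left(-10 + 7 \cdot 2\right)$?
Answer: $\frac{660241692}{41} \approx 1.6103 \cdot 10^{7}$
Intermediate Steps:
$Y = -156$ ($Y = - 39 \left(-10 + 14\right) = \left(-39\right) 4 = -156$)
$\left(\frac{8592}{l{\left(z{\left(-14 \right)},68 \right)}} + Y\right) \left(-18140 - 43611\right) = \left(\frac{8592}{-14 - 68} - 156\right) \left(-18140 - 43611\right) = \left(\frac{8592}{-14 - 68} - 156\right) \left(-61751\right) = \left(\frac{8592}{-82} - 156\right) \left(-61751\right) = \left(8592 \left(- \frac{1}{82}\right) - 156\right) \left(-61751\right) = \left(- \frac{4296}{41} - 156\right) \left(-61751\right) = \left(- \frac{10692}{41}\right) \left(-61751\right) = \frac{660241692}{41}$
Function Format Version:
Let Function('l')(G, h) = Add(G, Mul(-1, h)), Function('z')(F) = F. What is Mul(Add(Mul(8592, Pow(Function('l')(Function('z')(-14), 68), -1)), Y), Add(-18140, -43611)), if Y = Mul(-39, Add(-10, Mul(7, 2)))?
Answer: Rational(660241692, 41) ≈ 1.6103e+7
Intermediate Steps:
Y = -156 (Y = Mul(-39, Add(-10, 14)) = Mul(-39, 4) = -156)
Mul(Add(Mul(8592, Pow(Function('l')(Function('z')(-14), 68), -1)), Y), Add(-18140, -43611)) = Mul(Add(Mul(8592, Pow(Add(-14, Mul(-1, 68)), -1)), -156), Add(-18140, -43611)) = Mul(Add(Mul(8592, Pow(Add(-14, -68), -1)), -156), -61751) = Mul(Add(Mul(8592, Pow(-82, -1)), -156), -61751) = Mul(Add(Mul(8592, Rational(-1, 82)), -156), -61751) = Mul(Add(Rational(-4296, 41), -156), -61751) = Mul(Rational(-10692, 41), -61751) = Rational(660241692, 41)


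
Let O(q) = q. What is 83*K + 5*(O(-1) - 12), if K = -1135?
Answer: -94270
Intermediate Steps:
83*K + 5*(O(-1) - 12) = 83*(-1135) + 5*(-1 - 12) = -94205 + 5*(-13) = -94205 - 65 = -94270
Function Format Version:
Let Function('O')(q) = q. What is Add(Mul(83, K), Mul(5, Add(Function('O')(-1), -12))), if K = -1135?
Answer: -94270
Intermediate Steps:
Add(Mul(83, K), Mul(5, Add(Function('O')(-1), -12))) = Add(Mul(83, -1135), Mul(5, Add(-1, -12))) = Add(-94205, Mul(5, -13)) = Add(-94205, -65) = -94270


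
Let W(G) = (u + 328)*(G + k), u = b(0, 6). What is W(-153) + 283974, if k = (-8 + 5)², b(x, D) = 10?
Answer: 235302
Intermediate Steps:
u = 10
k = 9 (k = (-3)² = 9)
W(G) = 3042 + 338*G (W(G) = (10 + 328)*(G + 9) = 338*(9 + G) = 3042 + 338*G)
W(-153) + 283974 = (3042 + 338*(-153)) + 283974 = (3042 - 51714) + 283974 = -48672 + 283974 = 235302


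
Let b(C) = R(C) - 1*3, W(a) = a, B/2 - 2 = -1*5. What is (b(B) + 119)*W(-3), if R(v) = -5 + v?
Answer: -315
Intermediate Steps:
B = -6 (B = 4 + 2*(-1*5) = 4 + 2*(-5) = 4 - 10 = -6)
b(C) = -8 + C (b(C) = (-5 + C) - 1*3 = (-5 + C) - 3 = -8 + C)
(b(B) + 119)*W(-3) = ((-8 - 6) + 119)*(-3) = (-14 + 119)*(-3) = 105*(-3) = -315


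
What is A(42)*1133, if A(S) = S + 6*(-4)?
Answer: 20394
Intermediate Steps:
A(S) = -24 + S (A(S) = S - 24 = -24 + S)
A(42)*1133 = (-24 + 42)*1133 = 18*1133 = 20394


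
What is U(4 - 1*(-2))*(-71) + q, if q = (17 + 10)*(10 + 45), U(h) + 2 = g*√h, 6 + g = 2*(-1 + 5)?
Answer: 1627 - 142*√6 ≈ 1279.2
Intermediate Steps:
g = 2 (g = -6 + 2*(-1 + 5) = -6 + 2*4 = -6 + 8 = 2)
U(h) = -2 + 2*√h
q = 1485 (q = 27*55 = 1485)
U(4 - 1*(-2))*(-71) + q = (-2 + 2*√(4 - 1*(-2)))*(-71) + 1485 = (-2 + 2*√(4 + 2))*(-71) + 1485 = (-2 + 2*√6)*(-71) + 1485 = (142 - 142*√6) + 1485 = 1627 - 142*√6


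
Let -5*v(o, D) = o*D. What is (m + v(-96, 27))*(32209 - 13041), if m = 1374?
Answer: 181367616/5 ≈ 3.6274e+7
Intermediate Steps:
v(o, D) = -D*o/5 (v(o, D) = -o*D/5 = -D*o/5)
(m + v(-96, 27))*(32209 - 13041) = (1374 - ⅕*27*(-96))*(32209 - 13041) = (1374 + 2592/5)*19168 = (9462/5)*19168 = 181367616/5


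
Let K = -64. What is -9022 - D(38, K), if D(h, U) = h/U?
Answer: -288685/32 ≈ -9021.4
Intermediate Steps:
-9022 - D(38, K) = -9022 - 38/(-64) = -9022 - 38*(-1)/64 = -9022 - 1*(-19/32) = -9022 + 19/32 = -288685/32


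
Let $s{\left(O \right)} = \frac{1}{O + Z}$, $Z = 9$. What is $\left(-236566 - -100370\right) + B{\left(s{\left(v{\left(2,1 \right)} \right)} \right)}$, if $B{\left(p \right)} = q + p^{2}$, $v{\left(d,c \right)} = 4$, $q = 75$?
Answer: $- \frac{23004448}{169} \approx -1.3612 \cdot 10^{5}$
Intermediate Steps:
$s{\left(O \right)} = \frac{1}{9 + O}$ ($s{\left(O \right)} = \frac{1}{O + 9} = \frac{1}{9 + O}$)
$B{\left(p \right)} = 75 + p^{2}$
$\left(-236566 - -100370\right) + B{\left(s{\left(v{\left(2,1 \right)} \right)} \right)} = \left(-236566 - -100370\right) + \left(75 + \left(\frac{1}{9 + 4}\right)^{2}\right) = \left(-236566 + \left(-11678 + 112048\right)\right) + \left(75 + \left(\frac{1}{13}\right)^{2}\right) = \left(-236566 + 100370\right) + \left(75 + \left(\frac{1}{13}\right)^{2}\right) = -136196 + \left(75 + \frac{1}{169}\right) = -136196 + \frac{12676}{169} = - \frac{23004448}{169}$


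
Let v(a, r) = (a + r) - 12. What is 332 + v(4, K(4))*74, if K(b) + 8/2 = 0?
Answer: -556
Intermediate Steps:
K(b) = -4 (K(b) = -4 + 0 = -4)
v(a, r) = -12 + a + r
332 + v(4, K(4))*74 = 332 + (-12 + 4 - 4)*74 = 332 - 12*74 = 332 - 888 = -556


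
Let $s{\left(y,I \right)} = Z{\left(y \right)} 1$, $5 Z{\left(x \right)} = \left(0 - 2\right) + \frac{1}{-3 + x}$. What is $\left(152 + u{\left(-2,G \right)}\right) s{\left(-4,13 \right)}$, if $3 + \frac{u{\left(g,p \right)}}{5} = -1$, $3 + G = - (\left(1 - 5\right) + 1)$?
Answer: $- \frac{396}{7} \approx -56.571$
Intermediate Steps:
$Z{\left(x \right)} = - \frac{2}{5} + \frac{1}{5 \left(-3 + x\right)}$ ($Z{\left(x \right)} = \frac{\left(0 - 2\right) + \frac{1}{-3 + x}}{5} = \frac{-2 + \frac{1}{-3 + x}}{5} = - \frac{2}{5} + \frac{1}{5 \left(-3 + x\right)}$)
$G = 0$ ($G = -3 - \left(\left(1 - 5\right) + 1\right) = -3 - \left(-4 + 1\right) = -3 - -3 = -3 + 3 = 0$)
$s{\left(y,I \right)} = \frac{7 - 2 y}{5 \left(-3 + y\right)}$ ($s{\left(y,I \right)} = \frac{7 - 2 y}{5 \left(-3 + y\right)} 1 = \frac{7 - 2 y}{5 \left(-3 + y\right)}$)
$u{\left(g,p \right)} = -20$ ($u{\left(g,p \right)} = -15 + 5 \left(-1\right) = -15 - 5 = -20$)
$\left(152 + u{\left(-2,G \right)}\right) s{\left(-4,13 \right)} = \left(152 - 20\right) \frac{7 - -8}{5 \left(-3 - 4\right)} = 132 \frac{7 + 8}{5 \left(-7\right)} = 132 \cdot \frac{1}{5} \left(- \frac{1}{7}\right) 15 = 132 \left(- \frac{3}{7}\right) = - \frac{396}{7}$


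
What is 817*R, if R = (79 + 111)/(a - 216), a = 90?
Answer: -77615/63 ≈ -1232.0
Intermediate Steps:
R = -95/63 (R = (79 + 111)/(90 - 216) = 190/(-126) = 190*(-1/126) = -95/63 ≈ -1.5079)
817*R = 817*(-95/63) = -77615/63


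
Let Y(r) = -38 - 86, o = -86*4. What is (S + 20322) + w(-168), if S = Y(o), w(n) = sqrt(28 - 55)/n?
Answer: 20198 - I*sqrt(3)/56 ≈ 20198.0 - 0.030929*I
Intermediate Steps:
o = -344
w(n) = 3*I*sqrt(3)/n (w(n) = sqrt(-27)/n = (3*I*sqrt(3))/n = 3*I*sqrt(3)/n)
Y(r) = -124
S = -124
(S + 20322) + w(-168) = (-124 + 20322) + 3*I*sqrt(3)/(-168) = 20198 + 3*I*sqrt(3)*(-1/168) = 20198 - I*sqrt(3)/56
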